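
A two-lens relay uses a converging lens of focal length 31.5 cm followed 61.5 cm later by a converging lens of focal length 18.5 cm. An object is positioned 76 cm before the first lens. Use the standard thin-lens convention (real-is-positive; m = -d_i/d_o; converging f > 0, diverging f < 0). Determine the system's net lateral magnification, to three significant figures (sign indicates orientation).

-1.21

Lens 1: 1/d_i1 = 1/f_1 - 1/d_o1 = 1/31.5 - 1/76 = 0.01859 cm^-1, so d_i1 = 53.798 cm.
m_1 = -(53.798)/76 = -0.7079.
The intermediate image is 53.798 cm to the right of lens 1, so d_o2 = L - d_i1 = 61.5 - 53.798 = 7.702 cm.
Lens 2: 1/d_i2 = 1/f_2 - 1/d_o2 = 1/18.5 - 1/(7.702) = -0.07578 cm^-1, so d_i2 = -13.196 cm.
m_2 = -(-13.196)/(7.702) = 1.7133.
Overall magnification: m = m_1 m_2 = -1.2128.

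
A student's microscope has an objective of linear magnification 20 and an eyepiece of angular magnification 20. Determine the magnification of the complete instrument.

The overall magnification of a compound microscope is the product of the objective and eyepiece magnifications:
M = M_obj x M_eye = 20 x 20 = 400.

400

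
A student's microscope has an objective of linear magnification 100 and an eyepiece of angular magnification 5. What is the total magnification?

The overall magnification of a compound microscope is the product of the objective and eyepiece magnifications:
M = M_obj x M_eye = 100 x 5 = 500.

500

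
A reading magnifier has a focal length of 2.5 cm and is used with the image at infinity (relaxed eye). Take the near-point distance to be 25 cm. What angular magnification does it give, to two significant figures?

M = D/f = 25/2.5 = 10.000.

10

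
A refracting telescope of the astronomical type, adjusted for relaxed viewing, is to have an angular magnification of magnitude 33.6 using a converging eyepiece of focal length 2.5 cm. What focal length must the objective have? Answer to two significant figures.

|M| = f_obj/|f_eye|, so f_obj = |M| x |f_eye| = 33.6 x 2.5 = 84.000 cm.

84 cm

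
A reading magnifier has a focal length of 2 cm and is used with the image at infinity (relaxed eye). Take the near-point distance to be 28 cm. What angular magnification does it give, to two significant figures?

M = D/f = 28/2 = 14.000.

14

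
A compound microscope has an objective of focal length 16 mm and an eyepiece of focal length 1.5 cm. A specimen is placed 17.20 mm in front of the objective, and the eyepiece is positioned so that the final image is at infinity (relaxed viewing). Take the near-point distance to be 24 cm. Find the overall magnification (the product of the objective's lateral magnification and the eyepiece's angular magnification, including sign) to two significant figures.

-210

Convert to cm: f_obj = 16 mm = 1.6 cm; d_o = 17.20 mm = 1.72 cm.
Objective: 1/d_i = 1/f_obj - 1/d_o = 1/1.6 - 1/1.72 = 0.04360 cm^-1, so d_i = 22.933 cm.
m_obj = -d_i/d_o = -22.933/1.72 = -13.333.
Eyepiece angular magnification (image at infinity): M_eye = D/f_e = 24/1.5 = 16.000.
Overall M = m_obj x M_eye = (-13.333)(16.000) = -213.33.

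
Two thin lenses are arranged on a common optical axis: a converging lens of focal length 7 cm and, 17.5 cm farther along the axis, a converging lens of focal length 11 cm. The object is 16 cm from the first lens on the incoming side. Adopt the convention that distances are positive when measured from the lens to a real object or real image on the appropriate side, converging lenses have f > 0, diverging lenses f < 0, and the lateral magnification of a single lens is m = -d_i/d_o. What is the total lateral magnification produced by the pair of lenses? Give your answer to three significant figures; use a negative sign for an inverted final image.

-1.44

First lens: d_i1 = 1/(1/7 - 1/16) = 12.444 cm.
m_1 = -(12.444)/16 = -0.7778.
That image sits 5.056 cm in front of the second lens, so d_o2 = 5.056 cm.
Second lens: d_i2 = 1/(1/11 - 1/(5.056)) = -9.355 cm.
m_2 = -(-9.355)/(5.056) = 1.8505.
The system's lateral magnification is m_1 m_2 = (-0.7778)(1.8505) = -1.4393.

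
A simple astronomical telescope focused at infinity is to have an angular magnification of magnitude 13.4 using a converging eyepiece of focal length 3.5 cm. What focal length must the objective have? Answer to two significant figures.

|M| = f_obj/|f_eye|, so f_obj = |M| x |f_eye| = 13.4 x 3.5 = 46.900 cm.

47 cm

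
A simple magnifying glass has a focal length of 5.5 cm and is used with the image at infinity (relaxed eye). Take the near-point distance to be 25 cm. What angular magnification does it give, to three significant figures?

M = D/f = 25/5.5 = 4.545.

4.55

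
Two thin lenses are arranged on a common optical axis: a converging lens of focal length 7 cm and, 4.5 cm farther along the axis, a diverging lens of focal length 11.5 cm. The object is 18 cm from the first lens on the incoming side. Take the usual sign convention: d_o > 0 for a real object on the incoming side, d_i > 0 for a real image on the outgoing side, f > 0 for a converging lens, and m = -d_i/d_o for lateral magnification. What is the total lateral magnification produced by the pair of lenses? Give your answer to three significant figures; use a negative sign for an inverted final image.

-1.61

First lens: d_i1 = 1/(1/7 - 1/18) = 11.455 cm.
m_1 = -(11.455)/18 = -0.6364.
Since 11.455 cm > 4.5 cm, the first image lies past the second lens and serves as a virtual object: d_o2 = L - d_i1 = -6.955 cm.
Second lens: d_i2 = 1/(1/(-11.5) - 1/(-6.955)) = 17.595 cm.
m_2 = -(17.595)/(-6.955) = 2.5300.
Overall magnification: m = m_1 m_2 = -1.6100.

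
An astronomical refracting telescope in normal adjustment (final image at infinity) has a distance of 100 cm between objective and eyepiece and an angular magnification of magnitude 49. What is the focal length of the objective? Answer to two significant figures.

98 cm

In normal adjustment the tube length equals f_obj + f_eye and |M| = f_obj/f_eye.
So f_obj = 49 f_eye and 49 f_eye + f_eye = 100 cm, giving f_eye = 100/50 = 2.000 cm and f_obj = 98.000 cm.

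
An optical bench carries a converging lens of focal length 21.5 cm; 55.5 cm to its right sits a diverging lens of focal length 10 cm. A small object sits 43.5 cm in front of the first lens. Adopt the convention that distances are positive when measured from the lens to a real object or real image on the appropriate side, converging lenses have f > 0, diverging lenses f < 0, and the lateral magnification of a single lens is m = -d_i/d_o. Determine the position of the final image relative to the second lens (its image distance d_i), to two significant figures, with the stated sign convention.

-5.7 cm

Lens 1: 1/d_i1 = 1/f_1 - 1/d_o1 = 1/21.5 - 1/43.5 = 0.02352 cm^-1, so d_i1 = 42.511 cm.
The intermediate image is 42.511 cm to the right of lens 1, so d_o2 = L - d_i1 = 55.5 - 42.511 = 12.989 cm.
Lens 2: 1/d_i2 = 1/f_2 - 1/d_o2 = 1/(-10) - 1/(12.989) = -0.17699 cm^-1, so d_i2 = -5.650 cm.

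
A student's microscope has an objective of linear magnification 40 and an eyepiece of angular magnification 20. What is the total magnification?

800

The overall magnification of a compound microscope is the product of the objective and eyepiece magnifications:
M = M_obj x M_eye = 40 x 20 = 800.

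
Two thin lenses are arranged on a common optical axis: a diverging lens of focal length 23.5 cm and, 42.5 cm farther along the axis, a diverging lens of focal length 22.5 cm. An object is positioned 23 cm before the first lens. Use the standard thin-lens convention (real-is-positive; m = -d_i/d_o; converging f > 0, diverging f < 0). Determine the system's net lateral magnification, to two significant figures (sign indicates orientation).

First lens: d_i1 = 1/(1/(-23.5) - 1/23) = -11.624 cm.
m_1 = -(-11.624)/23 = 0.5054.
The intermediate image is virtual, 11.624 cm to the left of lens 1, so d_o2 = L - d_i1 = 42.5 - (-11.624) = 54.124 cm.
Second lens: d_i2 = 1/(1/(-22.5) - 1/(54.124)) = -15.893 cm.
m_2 = -(-15.893)/(54.124) = 0.2936.
The system's lateral magnification is m_1 m_2 = (0.5054)(0.2936) = 0.1484.

0.15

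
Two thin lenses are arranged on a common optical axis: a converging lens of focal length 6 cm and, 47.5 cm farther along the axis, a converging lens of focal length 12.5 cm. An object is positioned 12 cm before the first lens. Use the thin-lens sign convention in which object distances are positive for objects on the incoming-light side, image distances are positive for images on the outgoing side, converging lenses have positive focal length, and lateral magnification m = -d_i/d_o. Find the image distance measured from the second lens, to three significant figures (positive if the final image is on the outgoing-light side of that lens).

First lens: d_i1 = 1/(1/6 - 1/12) = 12.000 cm.
Object distance for lens 2: d_o2 = 47.5 - 12.000 = 35.500 cm.
Second lens: d_i2 = 1/(1/12.5 - 1/(35.500)) = 19.293 cm.

19.3 cm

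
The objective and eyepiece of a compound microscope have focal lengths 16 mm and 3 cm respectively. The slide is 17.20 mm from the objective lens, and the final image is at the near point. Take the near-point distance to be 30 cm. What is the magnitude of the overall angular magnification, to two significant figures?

150

Convert to cm: f_obj = 16 mm = 1.6 cm; d_o = 17.20 mm = 1.72 cm.
Objective: 1/d_i = 1/f_obj - 1/d_o = 1/1.6 - 1/1.72 = 0.04360 cm^-1, so d_i = 22.933 cm.
m_obj = -d_i/d_o = -22.933/1.72 = -13.333.
Eyepiece angular magnification (image at near point): M_eye = 1 + D/f_e = 1 + 30/3 = 11.000.
Overall M = m_obj x M_eye = (-13.333)(11.000) = -146.67.
|M| = 146.67.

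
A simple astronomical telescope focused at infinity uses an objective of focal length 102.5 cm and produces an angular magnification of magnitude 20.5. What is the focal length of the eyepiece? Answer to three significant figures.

5.00 cm

|M| = f_obj/f_eye, so f_eye = f_obj/|M| = 102.5/20.5 = 5.000 cm.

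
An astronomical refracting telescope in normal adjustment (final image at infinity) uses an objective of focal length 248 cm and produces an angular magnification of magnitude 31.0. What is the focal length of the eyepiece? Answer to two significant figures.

8.0 cm

|M| = f_obj/f_eye, so f_eye = f_obj/|M| = 248/31.0 = 8.000 cm.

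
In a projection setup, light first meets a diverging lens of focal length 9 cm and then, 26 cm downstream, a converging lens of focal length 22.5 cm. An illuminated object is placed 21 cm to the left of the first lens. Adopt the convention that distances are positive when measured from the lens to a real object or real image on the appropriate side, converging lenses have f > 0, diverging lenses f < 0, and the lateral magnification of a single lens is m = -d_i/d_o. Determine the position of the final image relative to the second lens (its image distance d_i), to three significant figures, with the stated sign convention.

74.2 cm

Lens 1: 1/d_i1 = 1/f_1 - 1/d_o1 = 1/(-9) - 1/21 = -0.15873 cm^-1, so d_i1 = -6.300 cm.
The intermediate image is virtual, 6.300 cm to the left of lens 1, so d_o2 = L - d_i1 = 26 - (-6.300) = 32.300 cm.
Lens 2: 1/d_i2 = 1/f_2 - 1/d_o2 = 1/22.5 - 1/(32.300) = 0.01348 cm^-1, so d_i2 = 74.158 cm.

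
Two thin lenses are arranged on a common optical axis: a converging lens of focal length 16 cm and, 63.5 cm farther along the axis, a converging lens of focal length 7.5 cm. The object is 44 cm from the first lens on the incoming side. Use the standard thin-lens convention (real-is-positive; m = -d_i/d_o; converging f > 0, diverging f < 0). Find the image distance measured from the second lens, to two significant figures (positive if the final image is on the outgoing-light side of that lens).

9.3 cm

Lens 1: 1/d_i1 = 1/f_1 - 1/d_o1 = 1/16 - 1/44 = 0.03977 cm^-1, so d_i1 = 25.143 cm.
The intermediate image is 25.143 cm to the right of lens 1, so d_o2 = L - d_i1 = 63.5 - 25.143 = 38.357 cm.
Lens 2: 1/d_i2 = 1/f_2 - 1/d_o2 = 1/7.5 - 1/(38.357) = 0.10726 cm^-1, so d_i2 = 9.323 cm.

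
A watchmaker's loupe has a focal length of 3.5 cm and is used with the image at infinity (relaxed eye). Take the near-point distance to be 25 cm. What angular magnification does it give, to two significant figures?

7.1

M = D/f = 25/3.5 = 7.143.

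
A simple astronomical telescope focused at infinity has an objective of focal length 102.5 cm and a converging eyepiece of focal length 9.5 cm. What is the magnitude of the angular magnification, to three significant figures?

10.8

|M| = f_obj/|f_eye| = 102.5/9.5 = 10.789.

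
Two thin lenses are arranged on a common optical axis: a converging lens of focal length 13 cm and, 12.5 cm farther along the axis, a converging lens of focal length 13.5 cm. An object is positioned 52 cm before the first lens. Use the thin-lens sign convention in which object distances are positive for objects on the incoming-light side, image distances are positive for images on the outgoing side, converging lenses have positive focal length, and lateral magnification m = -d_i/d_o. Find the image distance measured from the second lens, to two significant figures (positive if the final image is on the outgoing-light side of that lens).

First lens: d_i1 = 1/(1/13 - 1/52) = 17.333 cm.
This image would form 17.333 cm past lens 1, i.e. 4.833 cm beyond lens 2, so it is a virtual object for lens 2: d_o2 = 12.5 - 17.333 = -4.833 cm.
Second lens: d_i2 = 1/(1/13.5 - 1/(-4.833)) = 3.559 cm.

3.6 cm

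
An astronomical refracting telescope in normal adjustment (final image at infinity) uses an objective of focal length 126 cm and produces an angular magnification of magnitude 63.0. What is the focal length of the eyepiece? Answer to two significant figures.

2.0 cm

|M| = f_obj/f_eye, so f_eye = f_obj/|M| = 126/63.0 = 2.000 cm.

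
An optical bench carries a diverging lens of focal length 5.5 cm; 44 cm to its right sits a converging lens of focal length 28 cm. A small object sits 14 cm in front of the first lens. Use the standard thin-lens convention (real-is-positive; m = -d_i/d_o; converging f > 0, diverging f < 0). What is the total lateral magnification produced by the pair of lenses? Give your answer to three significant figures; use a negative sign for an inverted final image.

-0.396

Applying the thin-lens equation to the first lens, 1/(-5.5) = 1/14 + 1/d_i1, which gives d_i1 = -3.949 cm.
Its lateral magnification is m_1 = -d_i1/d_o1 = -(-3.949)/14 = 0.2821.
The intermediate image is virtual, 3.949 cm to the left of lens 1, so d_o2 = L - d_i1 = 44 - (-3.949) = 47.949 cm.
Applying the thin-lens equation again with f_2 = 28 cm and d_o2 = 47.949 cm gives d_i2 = 67.301 cm.
m_2 = -(67.301)/(47.949) = -1.4036.
The system's lateral magnification is m_1 m_2 = (0.2821)(-1.4036) = -0.3959.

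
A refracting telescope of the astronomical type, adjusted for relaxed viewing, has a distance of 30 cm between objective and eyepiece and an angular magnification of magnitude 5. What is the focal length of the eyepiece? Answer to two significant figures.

In normal adjustment the tube length equals f_obj + f_eye and |M| = f_obj/f_eye.
So f_obj = 5 f_eye and 5 f_eye + f_eye = 30 cm, giving f_eye = 30/6 = 5.000 cm and f_obj = 25.000 cm.

5.0 cm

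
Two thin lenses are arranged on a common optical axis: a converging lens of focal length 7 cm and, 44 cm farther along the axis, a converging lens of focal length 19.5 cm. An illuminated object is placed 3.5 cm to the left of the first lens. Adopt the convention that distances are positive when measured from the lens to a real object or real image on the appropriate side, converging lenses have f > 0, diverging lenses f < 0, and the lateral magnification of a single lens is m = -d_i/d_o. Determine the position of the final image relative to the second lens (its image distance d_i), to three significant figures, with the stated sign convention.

Applying the thin-lens equation to the first lens, 1/7 = 1/3.5 + 1/d_i1, which gives d_i1 = -7.000 cm.
The intermediate image is virtual, 7.000 cm to the left of lens 1, so d_o2 = L - d_i1 = 44 - (-7.000) = 51.000 cm.
Applying the thin-lens equation again with f_2 = 19.5 cm and d_o2 = 51.000 cm gives d_i2 = 31.571 cm.

31.6 cm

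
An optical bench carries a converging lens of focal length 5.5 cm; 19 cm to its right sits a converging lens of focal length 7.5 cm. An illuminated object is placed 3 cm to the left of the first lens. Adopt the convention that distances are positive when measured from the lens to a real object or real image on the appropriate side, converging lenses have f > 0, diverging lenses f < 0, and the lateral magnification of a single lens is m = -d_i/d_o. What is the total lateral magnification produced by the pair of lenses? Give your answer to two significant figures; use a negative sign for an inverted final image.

Applying the thin-lens equation to the first lens, 1/5.5 = 1/3 + 1/d_i1, which gives d_i1 = -6.600 cm.
Its lateral magnification is m_1 = -d_i1/d_o1 = -(-6.600)/3 = 2.2000.
With d_i1 < 0 the first image is virtual and lies on the object side; the object distance for lens 2 is d_o2 = 19 - (-6.600) = 25.600 cm.
Applying the thin-lens equation again with f_2 = 7.5 cm and d_o2 = 25.600 cm gives d_i2 = 10.608 cm.
m_2 = -(10.608)/(25.600) = -0.4144.
Overall magnification: m = m_1 m_2 = -0.9116.

-0.91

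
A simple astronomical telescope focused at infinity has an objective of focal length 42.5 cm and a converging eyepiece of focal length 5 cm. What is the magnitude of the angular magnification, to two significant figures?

|M| = f_obj/|f_eye| = 42.5/5 = 8.500.

8.5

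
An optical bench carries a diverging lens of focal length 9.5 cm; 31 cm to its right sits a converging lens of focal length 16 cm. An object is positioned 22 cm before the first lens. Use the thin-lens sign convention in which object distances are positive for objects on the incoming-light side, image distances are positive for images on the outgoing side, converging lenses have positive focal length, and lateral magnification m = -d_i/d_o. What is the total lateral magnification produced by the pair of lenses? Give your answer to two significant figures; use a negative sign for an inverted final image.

First lens: d_i1 = 1/(1/(-9.5) - 1/22) = -6.635 cm.
m_1 = -(-6.635)/22 = 0.3016.
The intermediate image is virtual, 6.635 cm to the left of lens 1, so d_o2 = L - d_i1 = 31 - (-6.635) = 37.635 cm.
Second lens: d_i2 = 1/(1/16 - 1/(37.635)) = 27.833 cm.
m_2 = -(27.833)/(37.635) = -0.7395.
Overall magnification: m = m_1 m_2 = -0.2230.

-0.22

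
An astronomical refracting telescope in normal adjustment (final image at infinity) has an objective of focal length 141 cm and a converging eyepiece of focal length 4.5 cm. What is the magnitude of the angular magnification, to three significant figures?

|M| = f_obj/|f_eye| = 141/4.5 = 31.333.

31.3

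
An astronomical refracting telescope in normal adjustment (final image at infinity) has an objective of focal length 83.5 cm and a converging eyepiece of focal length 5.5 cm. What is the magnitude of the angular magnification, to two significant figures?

15

|M| = f_obj/|f_eye| = 83.5/5.5 = 15.182.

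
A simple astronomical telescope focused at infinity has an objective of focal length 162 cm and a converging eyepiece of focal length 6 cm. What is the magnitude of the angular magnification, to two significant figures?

|M| = f_obj/|f_eye| = 162/6 = 27.000.

27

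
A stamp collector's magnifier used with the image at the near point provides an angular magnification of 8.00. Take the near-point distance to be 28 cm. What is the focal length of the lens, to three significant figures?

For the image at the near point, M = 1 + D/f.
f = D/(M - 1) = 28/(8.0 - 1) = 4.000 cm.

4.00 cm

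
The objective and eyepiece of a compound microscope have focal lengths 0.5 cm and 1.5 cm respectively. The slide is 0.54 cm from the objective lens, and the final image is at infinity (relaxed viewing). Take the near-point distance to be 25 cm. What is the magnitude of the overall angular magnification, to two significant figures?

210

Objective: 1/d_i = 1/f_obj - 1/d_o = 1/0.5 - 1/0.54 = 0.14815 cm^-1, so d_i = 6.750 cm.
m_obj = -d_i/d_o = -6.750/0.54 = -12.500.
Eyepiece angular magnification (image at infinity): M_eye = D/f_e = 25/1.5 = 16.667.
Overall M = m_obj x M_eye = (-12.500)(16.667) = -208.33.
|M| = 208.33.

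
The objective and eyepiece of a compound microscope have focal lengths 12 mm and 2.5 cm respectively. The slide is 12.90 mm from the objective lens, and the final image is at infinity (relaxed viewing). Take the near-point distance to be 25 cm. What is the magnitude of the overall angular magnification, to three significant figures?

133

Convert to cm: f_obj = 12 mm = 1.2 cm; d_o = 12.90 mm = 1.29 cm.
Objective: 1/d_i = 1/f_obj - 1/d_o = 1/1.2 - 1/1.29 = 0.05814 cm^-1, so d_i = 17.200 cm.
m_obj = -d_i/d_o = -17.200/1.29 = -13.333.
Eyepiece angular magnification (image at infinity): M_eye = D/f_e = 25/2.5 = 10.000.
Overall M = m_obj x M_eye = (-13.333)(10.000) = -133.33.
|M| = 133.33.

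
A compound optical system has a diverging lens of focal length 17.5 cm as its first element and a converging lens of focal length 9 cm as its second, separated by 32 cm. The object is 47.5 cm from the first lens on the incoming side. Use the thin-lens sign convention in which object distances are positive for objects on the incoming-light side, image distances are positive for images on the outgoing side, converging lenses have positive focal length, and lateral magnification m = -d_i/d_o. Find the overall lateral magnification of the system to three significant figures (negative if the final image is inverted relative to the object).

-0.0677

Lens 1: 1/d_i1 = 1/f_1 - 1/d_o1 = 1/(-17.5) - 1/47.5 = -0.07820 cm^-1, so d_i1 = -12.788 cm.
m_1 = -(-12.788)/47.5 = 0.2692.
With d_i1 < 0 the first image is virtual and lies on the object side; the object distance for lens 2 is d_o2 = 32 - (-12.788) = 44.788 cm.
Lens 2: 1/d_i2 = 1/f_2 - 1/d_o2 = 1/9 - 1/(44.788) = 0.08878 cm^-1, so d_i2 = 11.263 cm.
m_2 = -(11.263)/(44.788) = -0.2515.
Overall magnification: m = m_1 m_2 = -0.0677.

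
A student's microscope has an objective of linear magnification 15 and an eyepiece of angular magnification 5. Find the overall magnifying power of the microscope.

75

The overall magnification of a compound microscope is the product of the objective and eyepiece magnifications:
M = M_obj x M_eye = 15 x 5 = 75.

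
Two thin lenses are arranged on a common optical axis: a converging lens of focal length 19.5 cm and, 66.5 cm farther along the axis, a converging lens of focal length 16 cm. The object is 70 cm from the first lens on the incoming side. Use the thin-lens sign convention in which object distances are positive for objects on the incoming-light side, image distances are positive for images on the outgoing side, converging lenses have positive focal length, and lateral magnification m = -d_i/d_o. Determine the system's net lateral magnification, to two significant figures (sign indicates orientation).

Applying the thin-lens equation to the first lens, 1/19.5 = 1/70 + 1/d_i1, which gives d_i1 = 27.030 cm.
Its lateral magnification is m_1 = -d_i1/d_o1 = -(27.030)/70 = -0.3861.
Object distance for lens 2: d_o2 = 66.5 - 27.030 = 39.470 cm.
Applying the thin-lens equation again with f_2 = 16 cm and d_o2 = 39.470 cm gives d_i2 = 26.907 cm.
m_2 = -(26.907)/(39.470) = -0.6817.
Overall magnification: m = m_1 m_2 = 0.2632.

0.26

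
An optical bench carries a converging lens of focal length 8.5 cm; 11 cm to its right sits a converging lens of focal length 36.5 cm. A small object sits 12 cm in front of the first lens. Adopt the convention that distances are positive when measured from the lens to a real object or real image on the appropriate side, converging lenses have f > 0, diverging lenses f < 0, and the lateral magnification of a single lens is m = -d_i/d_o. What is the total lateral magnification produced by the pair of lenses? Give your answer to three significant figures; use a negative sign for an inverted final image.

-1.62

Lens 1: 1/d_i1 = 1/f_1 - 1/d_o1 = 1/8.5 - 1/12 = 0.03431 cm^-1, so d_i1 = 29.143 cm.
m_1 = -(29.143)/12 = -2.4286.
This image would form 29.143 cm past lens 1, i.e. 18.143 cm beyond lens 2, so it is a virtual object for lens 2: d_o2 = 11 - 29.143 = -18.143 cm.
Lens 2: 1/d_i2 = 1/f_2 - 1/d_o2 = 1/36.5 - 1/(-18.143) = 0.08252 cm^-1, so d_i2 = 12.119 cm.
m_2 = -(12.119)/(-18.143) = 0.6680.
The system's lateral magnification is m_1 m_2 = (-2.4286)(0.6680) = -1.6222.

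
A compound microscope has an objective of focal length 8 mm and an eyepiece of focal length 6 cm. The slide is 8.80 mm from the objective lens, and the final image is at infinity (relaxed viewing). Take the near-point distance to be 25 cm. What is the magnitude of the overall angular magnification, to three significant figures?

Convert to cm: f_obj = 8 mm = 0.8 cm; d_o = 8.80 mm = 0.88 cm.
Objective: 1/d_i = 1/f_obj - 1/d_o = 1/0.8 - 1/0.88 = 0.11364 cm^-1, so d_i = 8.800 cm.
m_obj = -d_i/d_o = -8.800/0.88 = -10.000.
Eyepiece angular magnification (image at infinity): M_eye = D/f_e = 25/6 = 4.167.
Overall M = m_obj x M_eye = (-10.000)(4.167) = -41.67.
|M| = 41.67.

41.7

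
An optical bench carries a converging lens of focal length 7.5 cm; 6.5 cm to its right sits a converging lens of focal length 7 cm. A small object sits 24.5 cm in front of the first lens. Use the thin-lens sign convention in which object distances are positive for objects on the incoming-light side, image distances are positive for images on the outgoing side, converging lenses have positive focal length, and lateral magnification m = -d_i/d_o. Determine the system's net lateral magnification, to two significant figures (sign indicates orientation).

-0.27

Lens 1: 1/d_i1 = 1/f_1 - 1/d_o1 = 1/7.5 - 1/24.5 = 0.09252 cm^-1, so d_i1 = 10.809 cm.
m_1 = -(10.809)/24.5 = -0.4412.
Since 10.809 cm > 6.5 cm, the first image lies past the second lens and serves as a virtual object: d_o2 = L - d_i1 = -4.309 cm.
Lens 2: 1/d_i2 = 1/f_2 - 1/d_o2 = 1/7 - 1/(-4.309) = 0.37494 cm^-1, so d_i2 = 2.667 cm.
m_2 = -(2.667)/(-4.309) = 0.6190.
The system's lateral magnification is m_1 m_2 = (-0.4412)(0.6190) = -0.2731.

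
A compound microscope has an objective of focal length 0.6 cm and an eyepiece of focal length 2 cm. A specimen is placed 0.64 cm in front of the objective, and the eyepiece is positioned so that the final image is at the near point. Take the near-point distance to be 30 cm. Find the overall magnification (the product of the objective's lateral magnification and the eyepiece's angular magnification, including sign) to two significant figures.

Objective: 1/d_i = 1/f_obj - 1/d_o = 1/0.6 - 1/0.64 = 0.10417 cm^-1, so d_i = 9.600 cm.
m_obj = -d_i/d_o = -9.600/0.64 = -15.000.
Eyepiece angular magnification (image at near point): M_eye = 1 + D/f_e = 1 + 30/2 = 16.000.
Overall M = m_obj x M_eye = (-15.000)(16.000) = -240.00.

-240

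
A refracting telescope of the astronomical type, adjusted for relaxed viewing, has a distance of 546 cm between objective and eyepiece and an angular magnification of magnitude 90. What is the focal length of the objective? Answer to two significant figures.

540 cm

In normal adjustment the tube length equals f_obj + f_eye and |M| = f_obj/f_eye.
So f_obj = 90 f_eye and 90 f_eye + f_eye = 546 cm, giving f_eye = 546/91 = 6.000 cm and f_obj = 540.000 cm.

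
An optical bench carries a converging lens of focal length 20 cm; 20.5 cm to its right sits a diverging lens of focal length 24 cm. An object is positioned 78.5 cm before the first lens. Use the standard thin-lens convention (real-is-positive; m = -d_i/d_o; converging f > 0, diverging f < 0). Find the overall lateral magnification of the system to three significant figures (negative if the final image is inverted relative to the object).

First lens: d_i1 = 1/(1/20 - 1/78.5) = 26.838 cm.
m_1 = -(26.838)/78.5 = -0.3419.
Since 26.838 cm > 20.5 cm, the first image lies past the second lens and serves as a virtual object: d_o2 = L - d_i1 = -6.338 cm.
Second lens: d_i2 = 1/(1/(-24) - 1/(-6.338)) = 8.612 cm.
m_2 = -(8.612)/(-6.338) = 1.3588.
Total m = m_1 x m_2 = (-0.3419)(1.3588) = -0.4646.

-0.465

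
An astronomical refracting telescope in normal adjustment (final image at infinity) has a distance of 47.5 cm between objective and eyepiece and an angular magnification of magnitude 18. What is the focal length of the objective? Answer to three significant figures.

In normal adjustment the tube length equals f_obj + f_eye and |M| = f_obj/f_eye.
So f_obj = 18 f_eye and 18 f_eye + f_eye = 47.5 cm, giving f_eye = 47.5/19 = 2.500 cm and f_obj = 45.000 cm.

45.0 cm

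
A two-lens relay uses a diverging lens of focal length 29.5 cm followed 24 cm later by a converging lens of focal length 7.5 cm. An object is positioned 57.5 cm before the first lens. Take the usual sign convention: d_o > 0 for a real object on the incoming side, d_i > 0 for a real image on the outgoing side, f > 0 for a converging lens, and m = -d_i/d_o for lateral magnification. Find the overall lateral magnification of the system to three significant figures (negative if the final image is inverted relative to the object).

First lens: d_i1 = 1/(1/(-29.5) - 1/57.5) = -19.497 cm.
m_1 = -(-19.497)/57.5 = 0.3391.
With d_i1 < 0 the first image is virtual and lies on the object side; the object distance for lens 2 is d_o2 = 24 - (-19.497) = 43.497 cm.
Second lens: d_i2 = 1/(1/7.5 - 1/(43.497)) = 9.063 cm.
m_2 = -(9.063)/(43.497) = -0.2083.
Total m = m_1 x m_2 = (0.3391)(-0.2083) = -0.0706.

-0.0706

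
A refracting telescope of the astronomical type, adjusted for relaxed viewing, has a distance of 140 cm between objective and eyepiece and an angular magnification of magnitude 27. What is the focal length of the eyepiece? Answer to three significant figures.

5.00 cm

In normal adjustment the tube length equals f_obj + f_eye and |M| = f_obj/f_eye.
So f_obj = 27 f_eye and 27 f_eye + f_eye = 140 cm, giving f_eye = 140/28 = 5.000 cm and f_obj = 135.000 cm.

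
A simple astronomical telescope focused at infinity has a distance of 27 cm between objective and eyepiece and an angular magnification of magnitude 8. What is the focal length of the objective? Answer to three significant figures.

In normal adjustment the tube length equals f_obj + f_eye and |M| = f_obj/f_eye.
So f_obj = 8 f_eye and 8 f_eye + f_eye = 27 cm, giving f_eye = 27/9 = 3.000 cm and f_obj = 24.000 cm.

24.0 cm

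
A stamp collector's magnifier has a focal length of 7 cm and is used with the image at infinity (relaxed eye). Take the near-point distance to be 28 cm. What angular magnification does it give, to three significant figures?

4.00

M = D/f = 28/7 = 4.000.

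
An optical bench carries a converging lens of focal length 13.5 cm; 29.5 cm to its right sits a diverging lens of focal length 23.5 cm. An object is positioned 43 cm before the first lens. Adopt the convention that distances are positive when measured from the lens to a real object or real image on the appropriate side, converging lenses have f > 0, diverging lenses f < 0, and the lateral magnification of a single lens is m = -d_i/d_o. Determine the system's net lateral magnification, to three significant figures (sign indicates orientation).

First lens: d_i1 = 1/(1/13.5 - 1/43) = 19.678 cm.
m_1 = -(19.678)/43 = -0.4576.
That image sits 9.822 cm in front of the second lens, so d_o2 = 9.822 cm.
Second lens: d_i2 = 1/(1/(-23.5) - 1/(9.822)) = -6.927 cm.
m_2 = -(-6.927)/(9.822) = 0.7052.
The system's lateral magnification is m_1 m_2 = (-0.4576)(0.7052) = -0.3227.

-0.323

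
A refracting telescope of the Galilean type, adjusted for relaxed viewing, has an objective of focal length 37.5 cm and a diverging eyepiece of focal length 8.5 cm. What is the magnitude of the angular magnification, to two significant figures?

4.4

|M| = f_obj/|f_eye| = 37.5/8.5 = 4.412.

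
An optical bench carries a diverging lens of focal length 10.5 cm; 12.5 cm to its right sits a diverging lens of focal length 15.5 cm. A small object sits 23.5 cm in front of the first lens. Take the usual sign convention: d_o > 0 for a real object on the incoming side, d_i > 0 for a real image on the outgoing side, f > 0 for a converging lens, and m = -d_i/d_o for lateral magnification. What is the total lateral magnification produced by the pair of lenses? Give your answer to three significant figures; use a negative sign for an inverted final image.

Lens 1: 1/d_i1 = 1/f_1 - 1/d_o1 = 1/(-10.5) - 1/23.5 = -0.13779 cm^-1, so d_i1 = -7.257 cm.
m_1 = -(-7.257)/23.5 = 0.3088.
With d_i1 < 0 the first image is virtual and lies on the object side; the object distance for lens 2 is d_o2 = 12.5 - (-7.257) = 19.757 cm.
Lens 2: 1/d_i2 = 1/f_2 - 1/d_o2 = 1/(-15.5) - 1/(19.757) = -0.11513 cm^-1, so d_i2 = -8.686 cm.
m_2 = -(-8.686)/(19.757) = 0.4396.
Overall magnification: m = m_1 m_2 = 0.1358.

0.136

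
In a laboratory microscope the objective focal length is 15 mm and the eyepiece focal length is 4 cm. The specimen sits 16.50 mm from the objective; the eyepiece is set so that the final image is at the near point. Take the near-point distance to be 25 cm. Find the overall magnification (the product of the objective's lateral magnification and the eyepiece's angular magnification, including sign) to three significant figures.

Convert to cm: f_obj = 15 mm = 1.5 cm; d_o = 16.50 mm = 1.65 cm.
Objective: 1/d_i = 1/f_obj - 1/d_o = 1/1.5 - 1/1.65 = 0.06061 cm^-1, so d_i = 16.500 cm.
m_obj = -d_i/d_o = -16.500/1.65 = -10.000.
Eyepiece angular magnification (image at near point): M_eye = 1 + D/f_e = 1 + 25/4 = 7.250.
Overall M = m_obj x M_eye = (-10.000)(7.250) = -72.50.

-72.5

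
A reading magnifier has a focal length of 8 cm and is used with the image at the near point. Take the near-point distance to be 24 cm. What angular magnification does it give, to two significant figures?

4.0

M = 1 + D/f = 1 + 24/8 = 4.000.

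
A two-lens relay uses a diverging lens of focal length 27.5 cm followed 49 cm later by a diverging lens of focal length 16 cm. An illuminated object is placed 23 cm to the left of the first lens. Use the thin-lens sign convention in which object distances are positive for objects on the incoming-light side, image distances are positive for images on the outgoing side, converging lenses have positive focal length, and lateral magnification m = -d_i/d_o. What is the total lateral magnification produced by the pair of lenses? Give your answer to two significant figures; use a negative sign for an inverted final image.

0.11

Lens 1: 1/d_i1 = 1/f_1 - 1/d_o1 = 1/(-27.5) - 1/23 = -0.07984 cm^-1, so d_i1 = -12.525 cm.
m_1 = -(-12.525)/23 = 0.5446.
With d_i1 < 0 the first image is virtual and lies on the object side; the object distance for lens 2 is d_o2 = 49 - (-12.525) = 61.525 cm.
Lens 2: 1/d_i2 = 1/f_2 - 1/d_o2 = 1/(-16) - 1/(61.525) = -0.07875 cm^-1, so d_i2 = -12.698 cm.
m_2 = -(-12.698)/(61.525) = 0.2064.
Overall magnification: m = m_1 m_2 = 0.1124.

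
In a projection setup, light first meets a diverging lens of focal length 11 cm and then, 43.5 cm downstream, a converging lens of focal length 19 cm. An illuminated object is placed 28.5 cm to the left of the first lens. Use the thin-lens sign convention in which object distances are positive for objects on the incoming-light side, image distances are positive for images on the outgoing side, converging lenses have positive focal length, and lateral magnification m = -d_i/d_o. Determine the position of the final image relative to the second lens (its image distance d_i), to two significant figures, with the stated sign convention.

30 cm

Lens 1: 1/d_i1 = 1/f_1 - 1/d_o1 = 1/(-11) - 1/28.5 = -0.12600 cm^-1, so d_i1 = -7.937 cm.
The intermediate image is virtual, 7.937 cm to the left of lens 1, so d_o2 = L - d_i1 = 43.5 - (-7.937) = 51.437 cm.
Lens 2: 1/d_i2 = 1/f_2 - 1/d_o2 = 1/19 - 1/(51.437) = 0.03319 cm^-1, so d_i2 = 30.129 cm.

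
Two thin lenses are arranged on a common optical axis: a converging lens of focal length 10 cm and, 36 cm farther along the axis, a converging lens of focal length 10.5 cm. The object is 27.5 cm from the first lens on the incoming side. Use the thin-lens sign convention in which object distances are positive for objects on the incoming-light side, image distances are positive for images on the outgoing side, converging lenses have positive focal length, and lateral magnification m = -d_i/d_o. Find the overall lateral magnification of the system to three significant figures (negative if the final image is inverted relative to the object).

0.613

Lens 1: 1/d_i1 = 1/f_1 - 1/d_o1 = 1/10 - 1/27.5 = 0.06364 cm^-1, so d_i1 = 15.714 cm.
m_1 = -(15.714)/27.5 = -0.5714.
The intermediate image is 15.714 cm to the right of lens 1, so d_o2 = L - d_i1 = 36 - 15.714 = 20.286 cm.
Lens 2: 1/d_i2 = 1/f_2 - 1/d_o2 = 1/10.5 - 1/(20.286) = 0.04594 cm^-1, so d_i2 = 21.766 cm.
m_2 = -(21.766)/(20.286) = -1.0730.
Total m = m_1 x m_2 = (-0.5714)(-1.0730) = 0.6131.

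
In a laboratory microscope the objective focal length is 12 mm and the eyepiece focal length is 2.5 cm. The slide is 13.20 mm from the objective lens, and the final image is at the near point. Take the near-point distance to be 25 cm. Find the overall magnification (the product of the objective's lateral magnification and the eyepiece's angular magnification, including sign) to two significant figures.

Convert to cm: f_obj = 12 mm = 1.2 cm; d_o = 13.20 mm = 1.32 cm.
Objective: 1/d_i = 1/f_obj - 1/d_o = 1/1.2 - 1/1.32 = 0.07576 cm^-1, so d_i = 13.200 cm.
m_obj = -d_i/d_o = -13.200/1.32 = -10.000.
Eyepiece angular magnification (image at near point): M_eye = 1 + D/f_e = 1 + 25/2.5 = 11.000.
Overall M = m_obj x M_eye = (-10.000)(11.000) = -110.00.

-110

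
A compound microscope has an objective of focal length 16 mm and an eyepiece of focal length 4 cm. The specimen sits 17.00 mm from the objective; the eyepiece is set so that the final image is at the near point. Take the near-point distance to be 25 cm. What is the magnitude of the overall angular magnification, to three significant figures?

Convert to cm: f_obj = 16 mm = 1.6 cm; d_o = 17.00 mm = 1.70 cm.
Objective: 1/d_i = 1/f_obj - 1/d_o = 1/1.6 - 1/1.70 = 0.03676 cm^-1, so d_i = 27.200 cm.
m_obj = -d_i/d_o = -27.200/1.70 = -16.000.
Eyepiece angular magnification (image at near point): M_eye = 1 + D/f_e = 1 + 25/4 = 7.250.
Overall M = m_obj x M_eye = (-16.000)(7.250) = -116.00.
|M| = 116.00.

116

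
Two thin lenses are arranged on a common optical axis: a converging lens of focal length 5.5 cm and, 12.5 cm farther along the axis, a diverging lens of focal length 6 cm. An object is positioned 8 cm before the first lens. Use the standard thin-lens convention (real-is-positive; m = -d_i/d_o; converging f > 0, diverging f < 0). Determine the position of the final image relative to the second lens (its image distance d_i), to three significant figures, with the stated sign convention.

First lens: d_i1 = 1/(1/5.5 - 1/8) = 17.600 cm.
This image would form 17.600 cm past lens 1, i.e. 5.100 cm beyond lens 2, so it is a virtual object for lens 2: d_o2 = 12.5 - 17.600 = -5.100 cm.
Second lens: d_i2 = 1/(1/(-6) - 1/(-5.100)) = 34.000 cm.

34.0 cm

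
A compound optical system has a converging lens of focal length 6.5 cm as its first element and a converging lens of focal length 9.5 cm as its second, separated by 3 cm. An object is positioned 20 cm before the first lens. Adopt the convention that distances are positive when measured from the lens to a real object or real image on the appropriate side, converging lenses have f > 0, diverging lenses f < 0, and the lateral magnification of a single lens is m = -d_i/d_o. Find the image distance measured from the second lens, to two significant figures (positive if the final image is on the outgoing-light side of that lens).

Applying the thin-lens equation to the first lens, 1/6.5 = 1/20 + 1/d_i1, which gives d_i1 = 9.630 cm.
Since 9.630 cm > 3 cm, the first image lies past the second lens and serves as a virtual object: d_o2 = L - d_i1 = -6.630 cm.
Applying the thin-lens equation again with f_2 = 9.5 cm and d_o2 = -6.630 cm gives d_i2 = 3.905 cm.

3.9 cm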